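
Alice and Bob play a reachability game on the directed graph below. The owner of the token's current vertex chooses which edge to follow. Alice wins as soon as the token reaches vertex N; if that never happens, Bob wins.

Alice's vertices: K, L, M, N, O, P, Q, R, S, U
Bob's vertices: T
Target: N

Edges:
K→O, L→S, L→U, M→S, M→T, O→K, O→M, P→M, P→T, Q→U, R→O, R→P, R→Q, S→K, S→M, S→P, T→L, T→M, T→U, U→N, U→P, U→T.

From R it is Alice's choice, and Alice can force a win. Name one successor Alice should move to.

A0 = {N}
A1: add {U} — U (Alice) has U→N.
A2: add {L, Q} — L (Alice) has L→U; Q (Alice) has Q→U.
A3: add {R} — R (Alice) has R→Q.
A4 = A3; e.g. K (Alice) has no edge into A3. Fixed point.
From R, successor Q is in the attractor (rank 2); the other successors O, P are not.

Q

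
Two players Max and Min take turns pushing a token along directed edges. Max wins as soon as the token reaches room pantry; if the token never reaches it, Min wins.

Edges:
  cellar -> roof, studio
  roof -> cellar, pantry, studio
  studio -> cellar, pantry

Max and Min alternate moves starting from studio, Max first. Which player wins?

Max

Track states (vertex, player-to-move).
A0 = {(pantry,Max), (pantry,Min)}
A1: add {(roof,Max), (studio,Max)}.
(studio,Max) ∈ A1 ⇒ Max forces the target.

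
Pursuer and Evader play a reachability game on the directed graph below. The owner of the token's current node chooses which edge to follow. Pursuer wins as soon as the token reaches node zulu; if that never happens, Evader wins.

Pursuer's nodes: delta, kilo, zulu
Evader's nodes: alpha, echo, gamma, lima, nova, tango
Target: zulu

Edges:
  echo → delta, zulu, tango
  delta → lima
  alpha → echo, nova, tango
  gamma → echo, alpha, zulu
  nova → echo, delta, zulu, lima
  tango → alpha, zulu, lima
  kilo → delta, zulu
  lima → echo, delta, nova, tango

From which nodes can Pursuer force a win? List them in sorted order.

kilo, zulu

A0 = {zulu}
A1: add {kilo} — kilo (Pursuer) has kilo→zulu.
A2 = A1; e.g. echo (Evader) can still go to delta. Fixed point.
Pursuer's winning region = {kilo, zulu}.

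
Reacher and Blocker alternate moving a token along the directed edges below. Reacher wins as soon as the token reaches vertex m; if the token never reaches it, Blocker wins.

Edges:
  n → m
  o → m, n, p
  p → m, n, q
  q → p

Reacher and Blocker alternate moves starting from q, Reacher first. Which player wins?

Blocker

Track states (vertex, player-to-move).
A0 = {(m,Reacher), (m,Blocker)}
A1: add {(n,Reacher), (n,Blocker), (o,Reacher), (p,Reacher)}.
A2: add {(o,Blocker), (q,Blocker)}.
A3 = A2; e.g. (p,Blocker) stays out. (q,Reacher) never enters ⇒ Blocker avoids the target.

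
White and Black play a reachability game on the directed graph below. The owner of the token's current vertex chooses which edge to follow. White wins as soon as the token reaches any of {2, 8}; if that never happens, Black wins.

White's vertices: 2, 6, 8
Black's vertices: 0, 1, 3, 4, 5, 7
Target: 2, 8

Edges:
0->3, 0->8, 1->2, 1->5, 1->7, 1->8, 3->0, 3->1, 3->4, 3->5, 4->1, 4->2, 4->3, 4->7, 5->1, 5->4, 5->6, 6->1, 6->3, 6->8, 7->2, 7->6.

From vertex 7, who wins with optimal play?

White

A0 = {2, 8}
A1: add {6} — 6 (White) has 6→8.
A2: add {7} — 7 (Black): all of {2, 6} already in.
A3 = A2; e.g. 0 (Black) can still go to 3. Fixed point.
7 ∈ A2, so White can force the target.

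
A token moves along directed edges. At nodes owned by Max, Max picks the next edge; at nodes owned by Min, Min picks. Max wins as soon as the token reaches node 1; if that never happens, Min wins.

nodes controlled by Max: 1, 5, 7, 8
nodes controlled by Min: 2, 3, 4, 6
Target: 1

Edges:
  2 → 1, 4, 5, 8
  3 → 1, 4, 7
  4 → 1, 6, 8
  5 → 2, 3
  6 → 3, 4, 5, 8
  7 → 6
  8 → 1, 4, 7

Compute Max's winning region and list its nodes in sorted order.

A0 = {1}
A1: add {8} — 8 (Max) has 8→1.
A2 = A1; e.g. 2 (Min) can still go to 4. Fixed point.
Max's winning region = {1, 8}.

1, 8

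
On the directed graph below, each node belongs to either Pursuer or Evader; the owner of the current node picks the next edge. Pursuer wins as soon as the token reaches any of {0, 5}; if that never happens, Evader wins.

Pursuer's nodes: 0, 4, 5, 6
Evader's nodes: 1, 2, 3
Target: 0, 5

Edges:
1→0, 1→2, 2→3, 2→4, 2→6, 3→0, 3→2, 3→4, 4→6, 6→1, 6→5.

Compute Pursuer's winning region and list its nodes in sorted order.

A0 = {0, 5}
A1: add {6} — 6 (Pursuer) has 6→5.
A2: add {4} — 4 (Pursuer) has 4→6.
A3 = A2; e.g. 1 (Evader) can still go to 2. Fixed point.
Pursuer's winning region = {0, 4, 5, 6}.

0, 4, 5, 6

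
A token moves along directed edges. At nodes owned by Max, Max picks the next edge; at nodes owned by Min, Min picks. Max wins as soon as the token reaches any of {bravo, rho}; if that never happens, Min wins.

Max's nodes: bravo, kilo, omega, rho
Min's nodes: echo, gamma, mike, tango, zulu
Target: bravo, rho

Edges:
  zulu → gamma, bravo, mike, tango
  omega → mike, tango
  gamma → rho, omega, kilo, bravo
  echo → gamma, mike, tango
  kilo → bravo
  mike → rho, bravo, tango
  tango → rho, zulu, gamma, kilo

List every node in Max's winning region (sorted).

A0 = {bravo, rho}
A1: add {kilo} — kilo (Max) has kilo→bravo.
A2 = A1; e.g. zulu (Min) can still go to gamma. Fixed point.
Max's winning region = {bravo, kilo, rho}.

bravo, kilo, rho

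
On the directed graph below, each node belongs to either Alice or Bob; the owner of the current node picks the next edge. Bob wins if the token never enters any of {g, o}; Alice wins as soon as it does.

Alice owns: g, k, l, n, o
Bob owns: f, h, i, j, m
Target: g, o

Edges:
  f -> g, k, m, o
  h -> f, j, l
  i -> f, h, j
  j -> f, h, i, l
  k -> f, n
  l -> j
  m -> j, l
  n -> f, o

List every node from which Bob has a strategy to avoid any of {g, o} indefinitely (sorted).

A0 = {g, o}
A1: add {n} — n (Alice) has n→o.
A2: add {k} — k (Alice) has k→n.
A3 = A2; e.g. f (Bob) can still go to m. Fixed point.
Alice's attractor = {g, k, n, o}; Bob avoids the target exactly from the complement.

f, h, i, j, l, m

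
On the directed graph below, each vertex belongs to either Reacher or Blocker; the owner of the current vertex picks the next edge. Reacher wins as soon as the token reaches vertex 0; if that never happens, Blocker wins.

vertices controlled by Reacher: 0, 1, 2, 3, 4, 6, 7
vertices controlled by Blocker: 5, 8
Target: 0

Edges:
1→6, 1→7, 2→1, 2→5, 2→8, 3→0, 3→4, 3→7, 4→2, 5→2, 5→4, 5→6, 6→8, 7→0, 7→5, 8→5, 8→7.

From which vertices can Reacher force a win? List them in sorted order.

A0 = {0}
A1: add {3, 7} — 3 (Reacher) has 3→0; 7 (Reacher) has 7→0.
A2: add {1} — 1 (Reacher) has 1→7.
A3: add {2} — 2 (Reacher) has 2→1.
A4: add {4} — 4 (Reacher) has 4→2.
A5 = A4; e.g. 5 (Blocker) can still go to 6. Fixed point.
Reacher's winning region = {0, 1, 2, 3, 4, 7}.

0, 1, 2, 3, 4, 7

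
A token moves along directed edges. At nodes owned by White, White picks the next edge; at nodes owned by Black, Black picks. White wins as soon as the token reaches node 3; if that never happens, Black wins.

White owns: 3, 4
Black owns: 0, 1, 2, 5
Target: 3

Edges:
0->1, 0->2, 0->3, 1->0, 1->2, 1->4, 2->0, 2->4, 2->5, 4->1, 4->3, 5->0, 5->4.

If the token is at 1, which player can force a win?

Black

A0 = {3}
A1: add {4} — 4 (White) has 4→3.
A2 = A1; e.g. 0 (Black) can still go to 1. Fixed point.
1 never enters the attractor, so Black can avoid the target forever.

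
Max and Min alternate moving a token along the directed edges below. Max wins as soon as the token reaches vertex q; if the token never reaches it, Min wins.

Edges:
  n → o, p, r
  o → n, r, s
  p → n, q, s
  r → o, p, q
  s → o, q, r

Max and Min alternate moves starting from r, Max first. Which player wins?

Max

Track states (vertex, player-to-move).
A0 = {(q,Max), (q,Min)}
A1: add {(p,Max), (r,Max), (s,Max)}.
(r,Max) ∈ A1 ⇒ Max forces the target.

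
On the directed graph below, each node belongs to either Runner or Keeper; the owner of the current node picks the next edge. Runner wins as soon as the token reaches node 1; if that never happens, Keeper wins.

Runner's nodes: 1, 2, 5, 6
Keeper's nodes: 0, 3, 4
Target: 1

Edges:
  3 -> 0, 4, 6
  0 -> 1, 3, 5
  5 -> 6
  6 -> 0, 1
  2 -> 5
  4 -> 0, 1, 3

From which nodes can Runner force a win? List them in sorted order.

1, 2, 5, 6

A0 = {1}
A1: add {6} — 6 (Runner) has 6→1.
A2: add {5} — 5 (Runner) has 5→6.
A3: add {2} — 2 (Runner) has 2→5.
A4 = A3; e.g. 0 (Keeper) can still go to 3. Fixed point.
Runner's winning region = {1, 2, 5, 6}.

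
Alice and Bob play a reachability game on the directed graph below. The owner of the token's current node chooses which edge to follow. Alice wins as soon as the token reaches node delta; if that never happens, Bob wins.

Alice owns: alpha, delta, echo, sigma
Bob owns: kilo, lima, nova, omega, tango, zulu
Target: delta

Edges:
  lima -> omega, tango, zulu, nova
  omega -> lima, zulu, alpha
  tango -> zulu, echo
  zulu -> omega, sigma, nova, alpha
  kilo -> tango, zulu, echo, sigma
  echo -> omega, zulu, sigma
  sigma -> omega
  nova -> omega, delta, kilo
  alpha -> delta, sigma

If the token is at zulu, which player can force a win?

Bob

A0 = {delta}
A1: add {alpha} — alpha (Alice) has alpha→delta.
A2 = A1; e.g. lima (Bob) can still go to omega. Fixed point.
zulu never enters the attractor, so Bob can avoid the target forever.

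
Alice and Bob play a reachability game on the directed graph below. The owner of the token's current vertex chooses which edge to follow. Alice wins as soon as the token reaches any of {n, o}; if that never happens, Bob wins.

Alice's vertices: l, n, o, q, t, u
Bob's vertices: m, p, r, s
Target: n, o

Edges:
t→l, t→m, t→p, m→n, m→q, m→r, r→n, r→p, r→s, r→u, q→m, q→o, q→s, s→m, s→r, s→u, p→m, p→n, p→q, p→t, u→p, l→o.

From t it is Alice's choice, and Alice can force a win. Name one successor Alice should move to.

A0 = {n, o}
A1: add {l, q} — l (Alice) has l→o; q (Alice) has q→o.
A2: add {t} — t (Alice) has t→l.
A3 = A2; e.g. m (Bob) can still go to r. Fixed point.
From t, successor l is in the attractor (rank 1); the other successors m, p are not.

l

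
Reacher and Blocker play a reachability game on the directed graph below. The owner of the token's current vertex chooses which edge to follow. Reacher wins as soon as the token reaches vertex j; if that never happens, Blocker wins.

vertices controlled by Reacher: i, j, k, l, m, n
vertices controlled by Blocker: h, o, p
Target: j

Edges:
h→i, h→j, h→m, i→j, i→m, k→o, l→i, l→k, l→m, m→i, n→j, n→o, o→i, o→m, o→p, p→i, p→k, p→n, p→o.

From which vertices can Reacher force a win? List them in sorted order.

h, i, j, l, m, n

A0 = {j}
A1: add {i, n} — i (Reacher) has i→j; n (Reacher) has n→j.
A2: add {l, m} — l (Reacher) has l→i; m (Reacher) has m→i.
A3: add {h} — h (Blocker): all of {i, j, m} already in.
A4 = A3; e.g. k (Reacher) has no edge into A3. Fixed point.
Reacher's winning region = {h, i, j, l, m, n}.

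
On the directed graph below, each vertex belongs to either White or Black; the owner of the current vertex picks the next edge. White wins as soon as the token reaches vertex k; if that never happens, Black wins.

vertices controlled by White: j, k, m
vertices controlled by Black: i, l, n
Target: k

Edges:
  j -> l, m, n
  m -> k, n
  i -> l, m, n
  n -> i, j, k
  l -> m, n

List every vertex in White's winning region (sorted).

A0 = {k}
A1: add {m} — m (White) has m→k.
A2: add {j} — j (White) has j→m.
A3 = A2; e.g. i (Black) can still go to l. Fixed point.
White's winning region = {j, k, m}.

j, k, m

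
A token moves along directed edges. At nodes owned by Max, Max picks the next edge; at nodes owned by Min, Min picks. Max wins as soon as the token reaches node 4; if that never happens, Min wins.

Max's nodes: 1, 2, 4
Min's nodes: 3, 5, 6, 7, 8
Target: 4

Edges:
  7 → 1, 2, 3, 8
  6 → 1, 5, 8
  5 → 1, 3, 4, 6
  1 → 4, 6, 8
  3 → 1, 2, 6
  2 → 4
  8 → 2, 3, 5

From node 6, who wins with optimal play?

Min

A0 = {4}
A1: add {1, 2} — 1 (Max) has 1→4; 2 (Max) has 2→4.
A2 = A1; e.g. 3 (Min) can still go to 6. Fixed point.
6 never enters the attractor, so Min can avoid the target forever.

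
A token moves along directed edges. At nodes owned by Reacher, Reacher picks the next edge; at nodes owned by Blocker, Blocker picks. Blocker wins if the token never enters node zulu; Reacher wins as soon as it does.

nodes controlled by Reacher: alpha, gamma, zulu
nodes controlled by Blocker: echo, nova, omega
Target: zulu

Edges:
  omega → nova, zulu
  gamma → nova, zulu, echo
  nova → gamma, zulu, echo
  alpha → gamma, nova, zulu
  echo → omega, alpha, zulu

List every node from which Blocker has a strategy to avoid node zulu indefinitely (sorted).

echo, nova, omega

A0 = {zulu}
A1: add {alpha, gamma} — gamma (Reacher) has gamma→zulu; alpha (Reacher) has alpha→zulu.
A2 = A1; e.g. omega (Blocker) can still go to nova. Fixed point.
Reacher's attractor = {alpha, gamma, zulu}; Blocker avoids the target exactly from the complement.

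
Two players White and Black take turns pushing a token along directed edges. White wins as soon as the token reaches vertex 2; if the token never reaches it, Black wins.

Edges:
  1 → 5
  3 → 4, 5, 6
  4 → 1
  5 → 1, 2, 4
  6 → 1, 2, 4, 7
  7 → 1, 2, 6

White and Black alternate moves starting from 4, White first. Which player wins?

Track states (vertex, player-to-move).
A0 = {(2,White), (2,Black)}
A1: add {(5,White), (6,White), (7,White)}.
A2: add {(1,Black)}.
A3: add {(4,White)}.
(4,White) ∈ A3 ⇒ White forces the target.

White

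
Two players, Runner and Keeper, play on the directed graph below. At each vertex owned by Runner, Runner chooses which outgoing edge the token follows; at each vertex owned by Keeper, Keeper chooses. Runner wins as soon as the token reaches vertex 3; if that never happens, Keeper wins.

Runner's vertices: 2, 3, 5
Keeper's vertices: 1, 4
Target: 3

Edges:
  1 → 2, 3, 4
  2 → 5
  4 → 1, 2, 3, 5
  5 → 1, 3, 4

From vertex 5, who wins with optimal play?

Runner

A0 = {3}
A1: add {5} — 5 (Runner) has 5→3.
5 ∈ A1, so Runner can force the target.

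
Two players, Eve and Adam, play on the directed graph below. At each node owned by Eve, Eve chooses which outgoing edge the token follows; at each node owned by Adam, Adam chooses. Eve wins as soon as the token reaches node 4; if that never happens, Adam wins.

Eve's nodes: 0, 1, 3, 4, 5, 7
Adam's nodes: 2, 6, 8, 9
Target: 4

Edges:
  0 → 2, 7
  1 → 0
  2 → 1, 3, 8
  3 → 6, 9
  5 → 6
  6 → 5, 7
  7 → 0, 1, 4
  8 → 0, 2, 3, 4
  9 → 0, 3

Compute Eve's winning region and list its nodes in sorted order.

A0 = {4}
A1: add {7} — 7 (Eve) has 7→4.
A2: add {0} — 0 (Eve) has 0→7.
A3: add {1} — 1 (Eve) has 1→0.
A4 = A3; e.g. 2 (Adam) can still go to 3. Fixed point.
Eve's winning region = {0, 1, 4, 7}.

0, 1, 4, 7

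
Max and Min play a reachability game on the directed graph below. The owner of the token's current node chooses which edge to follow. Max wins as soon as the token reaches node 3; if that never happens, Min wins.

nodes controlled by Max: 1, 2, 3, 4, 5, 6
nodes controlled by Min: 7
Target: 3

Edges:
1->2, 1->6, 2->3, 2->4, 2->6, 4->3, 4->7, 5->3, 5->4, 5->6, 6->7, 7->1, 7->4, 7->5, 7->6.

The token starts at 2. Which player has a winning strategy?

Max

A0 = {3}
A1: add {2, 4, 5} — 2 (Max) has 2→3; 4 (Max) has 4→3; 5 (Max) has 5→3.
2 ∈ A1, so Max can force the target.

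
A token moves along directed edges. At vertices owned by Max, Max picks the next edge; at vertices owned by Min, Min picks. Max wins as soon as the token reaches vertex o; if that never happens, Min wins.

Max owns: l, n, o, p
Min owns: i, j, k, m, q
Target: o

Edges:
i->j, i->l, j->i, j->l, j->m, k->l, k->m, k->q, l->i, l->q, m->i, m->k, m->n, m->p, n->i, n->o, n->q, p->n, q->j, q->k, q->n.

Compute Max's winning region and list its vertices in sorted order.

A0 = {o}
A1: add {n} — n (Max) has n→o.
A2: add {p} — p (Max) has p→n.
A3 = A2; e.g. i (Min) can still go to j. Fixed point.
Max's winning region = {n, o, p}.

n, o, p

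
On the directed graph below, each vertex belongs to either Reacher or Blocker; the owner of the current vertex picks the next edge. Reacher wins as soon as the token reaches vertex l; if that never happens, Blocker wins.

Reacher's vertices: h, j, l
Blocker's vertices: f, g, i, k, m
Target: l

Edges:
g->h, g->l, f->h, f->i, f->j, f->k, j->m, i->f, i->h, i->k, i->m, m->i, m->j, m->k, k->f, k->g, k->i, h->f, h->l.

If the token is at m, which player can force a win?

Blocker

A0 = {l}
A1: add {h} — h (Reacher) has h→l.
A2: add {g} — g (Blocker): all of {h, l} already in.
A3 = A2; e.g. f (Blocker) can still go to i. Fixed point.
m never enters the attractor, so Blocker can avoid the target forever.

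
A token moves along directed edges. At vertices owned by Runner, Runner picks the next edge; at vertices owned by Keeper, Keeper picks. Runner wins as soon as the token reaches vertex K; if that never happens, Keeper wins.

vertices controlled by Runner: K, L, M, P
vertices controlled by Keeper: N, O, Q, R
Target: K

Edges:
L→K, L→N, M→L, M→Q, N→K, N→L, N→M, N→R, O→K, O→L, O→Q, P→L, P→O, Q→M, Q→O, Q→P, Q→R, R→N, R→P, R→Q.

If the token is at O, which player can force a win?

A0 = {K}
A1: add {L} — L (Runner) has L→K.
A2: add {M, P} — M (Runner) has M→L; P (Runner) has P→L.
A3 = A2; e.g. N (Keeper) can still go to R. Fixed point.
O never enters the attractor, so Keeper can avoid the target forever.

Keeper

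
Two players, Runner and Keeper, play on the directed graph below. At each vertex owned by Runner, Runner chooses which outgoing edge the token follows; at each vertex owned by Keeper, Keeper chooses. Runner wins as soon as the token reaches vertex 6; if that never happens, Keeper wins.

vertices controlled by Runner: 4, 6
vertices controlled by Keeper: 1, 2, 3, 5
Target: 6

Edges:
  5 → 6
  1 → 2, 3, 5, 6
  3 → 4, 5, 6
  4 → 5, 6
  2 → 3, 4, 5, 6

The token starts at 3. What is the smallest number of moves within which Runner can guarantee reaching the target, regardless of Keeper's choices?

A0 = {6}
A1: add {4, 5} — 4 (Runner) has 4→6; 5 (Keeper): all of {6} already in.
A2: add {3} — 3 (Keeper): all of {4, 5, 6} already in.
3 enters the attractor at level 2, so Runner can force the target in 2 moves from there.

2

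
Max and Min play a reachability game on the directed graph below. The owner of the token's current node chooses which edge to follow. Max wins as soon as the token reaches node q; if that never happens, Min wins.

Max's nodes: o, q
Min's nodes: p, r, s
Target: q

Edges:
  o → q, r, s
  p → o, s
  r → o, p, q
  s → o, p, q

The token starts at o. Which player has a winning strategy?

Max

A0 = {q}
A1: add {o} — o (Max) has o→q.
A2 = A1; e.g. p (Min) can still go to s. Fixed point.
o ∈ A1, so Max can force the target.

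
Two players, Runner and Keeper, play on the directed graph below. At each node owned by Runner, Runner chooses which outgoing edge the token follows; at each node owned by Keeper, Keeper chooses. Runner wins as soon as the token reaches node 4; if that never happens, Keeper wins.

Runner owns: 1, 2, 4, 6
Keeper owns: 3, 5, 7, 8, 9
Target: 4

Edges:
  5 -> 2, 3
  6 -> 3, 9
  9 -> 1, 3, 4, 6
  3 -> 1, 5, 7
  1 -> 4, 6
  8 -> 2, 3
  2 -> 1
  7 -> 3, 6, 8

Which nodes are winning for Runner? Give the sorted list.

A0 = {4}
A1: add {1} — 1 (Runner) has 1→4.
A2: add {2} — 2 (Runner) has 2→1.
A3 = A2; e.g. 3 (Keeper) can still go to 5. Fixed point.
Runner's winning region = {1, 2, 4}.

1, 2, 4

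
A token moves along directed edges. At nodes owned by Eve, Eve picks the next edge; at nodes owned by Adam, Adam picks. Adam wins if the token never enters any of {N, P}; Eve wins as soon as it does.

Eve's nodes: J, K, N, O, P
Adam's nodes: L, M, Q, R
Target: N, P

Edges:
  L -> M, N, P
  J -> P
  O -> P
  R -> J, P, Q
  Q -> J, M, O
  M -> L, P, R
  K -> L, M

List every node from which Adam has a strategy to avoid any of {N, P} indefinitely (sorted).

A0 = {N, P}
A1: add {J, O} — J (Eve) has J→P; O (Eve) has O→P.
A2 = A1; e.g. K (Eve) has no edge into A1. Fixed point.
Eve's attractor = {J, N, O, P}; Adam avoids the target exactly from the complement.

K, L, M, Q, R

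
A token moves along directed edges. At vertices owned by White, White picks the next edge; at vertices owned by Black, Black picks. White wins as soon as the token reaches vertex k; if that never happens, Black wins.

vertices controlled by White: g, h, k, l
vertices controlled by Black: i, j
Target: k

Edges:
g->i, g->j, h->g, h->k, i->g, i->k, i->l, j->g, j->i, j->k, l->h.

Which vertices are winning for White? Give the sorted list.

h, k, l

A0 = {k}
A1: add {h} — h (White) has h→k.
A2: add {l} — l (White) has l→h.
A3 = A2; e.g. g (White) has no edge into A2. Fixed point.
White's winning region = {h, k, l}.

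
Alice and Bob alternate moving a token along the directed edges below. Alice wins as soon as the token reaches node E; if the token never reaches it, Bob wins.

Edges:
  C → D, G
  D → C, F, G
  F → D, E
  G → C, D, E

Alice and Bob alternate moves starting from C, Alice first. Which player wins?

Bob

Track states (vertex, player-to-move).
A0 = {(E,Alice), (E,Bob)}
A1: add {(F,Alice), (G,Alice)}.
A2 = A1; e.g. (C,Alice) stays out. (C,Alice) never enters ⇒ Bob avoids the target.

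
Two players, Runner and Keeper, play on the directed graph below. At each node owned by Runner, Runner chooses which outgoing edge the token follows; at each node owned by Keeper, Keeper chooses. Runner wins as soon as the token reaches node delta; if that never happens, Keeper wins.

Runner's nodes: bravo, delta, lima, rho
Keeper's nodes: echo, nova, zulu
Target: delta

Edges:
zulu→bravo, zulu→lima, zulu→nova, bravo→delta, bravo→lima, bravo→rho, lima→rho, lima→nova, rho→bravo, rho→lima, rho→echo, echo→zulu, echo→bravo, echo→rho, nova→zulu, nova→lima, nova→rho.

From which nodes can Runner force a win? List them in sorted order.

A0 = {delta}
A1: add {bravo} — bravo (Runner) has bravo→delta.
A2: add {rho} — rho (Runner) has rho→bravo.
A3: add {lima} — lima (Runner) has lima→rho.
A4 = A3; e.g. zulu (Keeper) can still go to nova. Fixed point.
Runner's winning region = {bravo, delta, lima, rho}.

bravo, delta, lima, rho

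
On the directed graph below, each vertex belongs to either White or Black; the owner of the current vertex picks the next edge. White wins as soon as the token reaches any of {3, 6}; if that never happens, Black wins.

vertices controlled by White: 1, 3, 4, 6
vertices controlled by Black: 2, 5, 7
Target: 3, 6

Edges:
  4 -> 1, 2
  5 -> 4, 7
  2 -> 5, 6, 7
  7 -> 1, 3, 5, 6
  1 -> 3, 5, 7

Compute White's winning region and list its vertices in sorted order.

A0 = {3, 6}
A1: add {1} — 1 (White) has 1→3.
A2: add {4} — 4 (White) has 4→1.
A3 = A2; e.g. 2 (Black) can still go to 5. Fixed point.
White's winning region = {1, 3, 4, 6}.

1, 3, 4, 6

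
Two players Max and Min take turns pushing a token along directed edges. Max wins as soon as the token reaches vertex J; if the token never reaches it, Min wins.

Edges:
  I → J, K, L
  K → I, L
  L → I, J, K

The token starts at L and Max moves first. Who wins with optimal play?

Track states (vertex, player-to-move).
A0 = {(J,Max), (J,Min)}
A1: add {(I,Max), (L,Max)}.
(L,Max) ∈ A1 ⇒ Max forces the target.

Max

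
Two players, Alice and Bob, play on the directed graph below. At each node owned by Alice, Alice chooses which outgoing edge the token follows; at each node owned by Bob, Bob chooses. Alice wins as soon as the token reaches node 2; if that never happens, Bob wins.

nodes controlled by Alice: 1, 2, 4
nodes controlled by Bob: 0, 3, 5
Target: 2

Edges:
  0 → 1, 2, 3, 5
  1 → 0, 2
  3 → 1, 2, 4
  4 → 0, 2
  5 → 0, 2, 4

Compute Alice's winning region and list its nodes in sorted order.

1, 2, 3, 4

A0 = {2}
A1: add {1, 4} — 1 (Alice) has 1→2; 4 (Alice) has 4→2.
A2: add {3} — 3 (Bob): all of {1, 2, 4} already in.
A3 = A2; e.g. 0 (Bob) can still go to 5. Fixed point.
Alice's winning region = {1, 2, 3, 4}.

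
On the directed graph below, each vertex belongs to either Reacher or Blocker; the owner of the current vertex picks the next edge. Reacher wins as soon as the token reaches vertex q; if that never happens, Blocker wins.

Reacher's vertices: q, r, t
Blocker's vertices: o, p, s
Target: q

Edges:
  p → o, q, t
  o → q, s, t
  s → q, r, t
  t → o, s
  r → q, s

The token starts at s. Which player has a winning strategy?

Blocker

A0 = {q}
A1: add {r} — r (Reacher) has r→q.
A2 = A1; e.g. o (Blocker) can still go to s. Fixed point.
s never enters the attractor, so Blocker can avoid the target forever.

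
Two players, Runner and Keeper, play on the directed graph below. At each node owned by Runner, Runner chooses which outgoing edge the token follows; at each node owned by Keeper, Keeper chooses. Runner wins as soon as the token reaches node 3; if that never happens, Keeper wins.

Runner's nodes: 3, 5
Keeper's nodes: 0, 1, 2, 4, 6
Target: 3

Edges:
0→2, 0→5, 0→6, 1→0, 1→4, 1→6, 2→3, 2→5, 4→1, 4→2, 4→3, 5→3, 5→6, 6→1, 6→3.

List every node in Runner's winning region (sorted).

2, 3, 5

A0 = {3}
A1: add {5} — 5 (Runner) has 5→3.
A2: add {2} — 2 (Keeper): all of {3, 5} already in.
A3 = A2; e.g. 0 (Keeper) can still go to 6. Fixed point.
Runner's winning region = {2, 3, 5}.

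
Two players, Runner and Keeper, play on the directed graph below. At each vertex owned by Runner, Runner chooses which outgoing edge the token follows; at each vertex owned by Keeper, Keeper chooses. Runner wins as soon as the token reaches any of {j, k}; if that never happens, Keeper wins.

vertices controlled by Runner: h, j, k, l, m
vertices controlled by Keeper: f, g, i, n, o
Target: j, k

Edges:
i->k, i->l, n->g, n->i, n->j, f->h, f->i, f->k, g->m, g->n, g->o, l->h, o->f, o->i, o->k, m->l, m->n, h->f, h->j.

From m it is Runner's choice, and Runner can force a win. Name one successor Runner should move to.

l

A0 = {j, k}
A1: add {h} — h (Runner) has h→j.
A2: add {l} — l (Runner) has l→h.
A3: add {i, m} — i (Keeper): all of {k, l} already in; m (Runner) has m→l.
A4: add {f} — f (Keeper): all of {h, i, k} already in.
A5: add {o} — o (Keeper): all of {f, i, k} already in.
A6 = A5; e.g. g (Keeper) can still go to n. Fixed point.
From m, successor l is in the attractor (rank 2); the other successor n is not.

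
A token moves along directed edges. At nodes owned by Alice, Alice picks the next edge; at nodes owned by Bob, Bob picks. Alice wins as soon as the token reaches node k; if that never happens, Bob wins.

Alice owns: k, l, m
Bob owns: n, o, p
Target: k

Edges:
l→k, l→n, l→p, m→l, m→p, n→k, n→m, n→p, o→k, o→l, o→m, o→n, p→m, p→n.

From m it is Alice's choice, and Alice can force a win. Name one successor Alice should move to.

l

A0 = {k}
A1: add {l} — l (Alice) has l→k.
A2: add {m} — m (Alice) has m→l.
A3 = A2; e.g. n (Bob) can still go to p. Fixed point.
From m, successor l is in the attractor (rank 1); the other successor p is not.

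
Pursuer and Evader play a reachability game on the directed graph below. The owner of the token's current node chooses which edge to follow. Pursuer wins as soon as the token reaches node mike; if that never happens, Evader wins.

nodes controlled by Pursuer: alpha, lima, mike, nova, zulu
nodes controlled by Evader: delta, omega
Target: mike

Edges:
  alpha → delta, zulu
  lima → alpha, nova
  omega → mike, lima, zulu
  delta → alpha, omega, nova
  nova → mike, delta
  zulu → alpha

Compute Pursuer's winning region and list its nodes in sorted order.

lima, mike, nova

A0 = {mike}
A1: add {nova} — nova (Pursuer) has nova→mike.
A2: add {lima} — lima (Pursuer) has lima→nova.
A3 = A2; e.g. alpha (Pursuer) has no edge into A2. Fixed point.
Pursuer's winning region = {lima, mike, nova}.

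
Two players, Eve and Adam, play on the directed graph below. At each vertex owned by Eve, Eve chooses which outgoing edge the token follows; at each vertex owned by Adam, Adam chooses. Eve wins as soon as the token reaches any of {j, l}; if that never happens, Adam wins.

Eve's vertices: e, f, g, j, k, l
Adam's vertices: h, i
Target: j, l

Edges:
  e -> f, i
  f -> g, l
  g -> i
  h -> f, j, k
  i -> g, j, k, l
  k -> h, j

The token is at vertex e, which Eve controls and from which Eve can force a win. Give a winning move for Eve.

A0 = {j, l}
A1: add {f, k} — f (Eve) has f→l; k (Eve) has k→j.
A2: add {e, h} — e (Eve) has e→f; h (Adam): all of {f, j, k} already in.
A3 = A2; e.g. g (Eve) has no edge into A2. Fixed point.
From e, successor f is in the attractor (rank 1); the other successor i is not.

f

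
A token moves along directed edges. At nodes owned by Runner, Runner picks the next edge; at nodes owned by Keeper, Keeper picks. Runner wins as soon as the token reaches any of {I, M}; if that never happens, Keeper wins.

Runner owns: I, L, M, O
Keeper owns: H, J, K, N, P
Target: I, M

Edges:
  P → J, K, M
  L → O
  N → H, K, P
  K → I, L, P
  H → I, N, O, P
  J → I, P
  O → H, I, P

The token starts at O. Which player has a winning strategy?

A0 = {I, M}
A1: add {O} — O (Runner) has O→I.
O ∈ A1, so Runner can force the target.

Runner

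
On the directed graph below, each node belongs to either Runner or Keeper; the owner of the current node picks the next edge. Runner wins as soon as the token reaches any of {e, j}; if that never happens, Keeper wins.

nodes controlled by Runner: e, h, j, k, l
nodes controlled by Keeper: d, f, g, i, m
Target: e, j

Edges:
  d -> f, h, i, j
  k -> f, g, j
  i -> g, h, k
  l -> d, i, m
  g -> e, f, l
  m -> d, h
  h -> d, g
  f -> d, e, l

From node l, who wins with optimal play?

A0 = {e, j}
A1: add {k} — k (Runner) has k→j.
A2 = A1; e.g. d (Keeper) can still go to f. Fixed point.
l never enters the attractor, so Keeper can avoid the target forever.

Keeper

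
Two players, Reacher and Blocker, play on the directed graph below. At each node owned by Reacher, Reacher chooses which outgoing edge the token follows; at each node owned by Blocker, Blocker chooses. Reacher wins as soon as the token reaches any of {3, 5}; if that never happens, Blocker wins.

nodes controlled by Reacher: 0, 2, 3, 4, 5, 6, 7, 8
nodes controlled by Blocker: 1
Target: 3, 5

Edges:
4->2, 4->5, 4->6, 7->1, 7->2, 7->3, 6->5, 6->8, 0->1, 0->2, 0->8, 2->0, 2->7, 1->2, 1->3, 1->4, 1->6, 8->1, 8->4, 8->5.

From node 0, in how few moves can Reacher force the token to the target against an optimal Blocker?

A0 = {3, 5}
A1: add {4, 6, 7, 8} — 4 (Reacher) has 4→5; 6 (Reacher) has 6→5; 7 (Reacher) has 7→3; 8 (Reacher) has 8→5.
A2: add {0, 2} — 0 (Reacher) has 0→8; 2 (Reacher) has 2→7.
0 enters the attractor at level 2, so Reacher can force the target in 2 moves from there.

2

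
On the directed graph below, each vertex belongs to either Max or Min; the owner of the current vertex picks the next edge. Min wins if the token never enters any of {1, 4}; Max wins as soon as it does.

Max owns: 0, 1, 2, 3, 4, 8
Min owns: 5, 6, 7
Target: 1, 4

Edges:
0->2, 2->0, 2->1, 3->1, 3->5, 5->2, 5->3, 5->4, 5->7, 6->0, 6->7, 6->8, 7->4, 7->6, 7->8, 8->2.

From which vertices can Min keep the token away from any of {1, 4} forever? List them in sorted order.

5, 6, 7

A0 = {1, 4}
A1: add {2, 3} — 2 (Max) has 2→1; 3 (Max) has 3→1.
A2: add {0, 8} — 0 (Max) has 0→2; 8 (Max) has 8→2.
A3 = A2; e.g. 5 (Min) can still go to 7. Fixed point.
Max's attractor = {0, 1, 2, 3, 4, 8}; Min avoids the target exactly from the complement.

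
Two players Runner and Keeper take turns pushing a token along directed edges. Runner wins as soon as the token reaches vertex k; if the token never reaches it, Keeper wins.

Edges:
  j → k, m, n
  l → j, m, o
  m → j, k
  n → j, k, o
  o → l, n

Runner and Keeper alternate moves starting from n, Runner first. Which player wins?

Runner

Track states (vertex, player-to-move).
A0 = {(k,Runner), (k,Keeper)}
A1: add {(j,Runner), (m,Runner), (n,Runner)}.
(n,Runner) ∈ A1 ⇒ Runner forces the target.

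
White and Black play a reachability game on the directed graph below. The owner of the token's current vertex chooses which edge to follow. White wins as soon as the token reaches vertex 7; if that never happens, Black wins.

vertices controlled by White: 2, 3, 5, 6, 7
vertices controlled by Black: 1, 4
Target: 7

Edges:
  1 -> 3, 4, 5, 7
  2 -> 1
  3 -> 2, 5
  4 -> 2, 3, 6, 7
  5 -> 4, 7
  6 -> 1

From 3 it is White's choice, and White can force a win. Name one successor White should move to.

A0 = {7}
A1: add {5} — 5 (White) has 5→7.
A2: add {3} — 3 (White) has 3→5.
A3 = A2; e.g. 1 (Black) can still go to 4. Fixed point.
From 3, successor 5 is in the attractor (rank 1); the other successor 2 is not.

5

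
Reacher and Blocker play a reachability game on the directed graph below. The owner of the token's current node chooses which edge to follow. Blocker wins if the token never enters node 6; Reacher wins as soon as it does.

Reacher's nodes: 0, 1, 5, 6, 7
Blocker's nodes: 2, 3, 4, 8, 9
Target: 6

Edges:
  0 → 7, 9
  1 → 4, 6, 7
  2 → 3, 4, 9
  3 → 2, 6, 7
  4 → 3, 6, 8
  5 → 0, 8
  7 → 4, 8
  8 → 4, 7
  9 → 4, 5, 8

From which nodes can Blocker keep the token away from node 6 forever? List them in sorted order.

A0 = {6}
A1: add {1} — 1 (Reacher) has 1→6.
A2 = A1; e.g. 0 (Reacher) has no edge into A1. Fixed point.
Reacher's attractor = {1, 6}; Blocker avoids the target exactly from the complement.

0, 2, 3, 4, 5, 7, 8, 9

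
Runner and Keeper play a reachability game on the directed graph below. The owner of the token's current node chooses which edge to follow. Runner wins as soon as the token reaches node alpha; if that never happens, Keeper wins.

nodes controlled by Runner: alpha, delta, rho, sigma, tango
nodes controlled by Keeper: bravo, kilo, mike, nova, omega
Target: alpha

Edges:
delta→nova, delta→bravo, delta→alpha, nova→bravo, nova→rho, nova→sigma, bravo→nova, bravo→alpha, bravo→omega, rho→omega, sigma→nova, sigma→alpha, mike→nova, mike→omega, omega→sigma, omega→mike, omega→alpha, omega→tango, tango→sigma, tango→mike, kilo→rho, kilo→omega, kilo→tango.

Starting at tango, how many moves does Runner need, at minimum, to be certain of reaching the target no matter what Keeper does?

A0 = {alpha}
A1: add {delta, sigma} — delta (Runner) has delta→alpha; sigma (Runner) has sigma→alpha.
A2: add {tango} — tango (Runner) has tango→sigma.
A3 = A2; e.g. nova (Keeper) can still go to bravo. Fixed point.
tango enters the attractor at level 2, so Runner can force the target in 2 moves from there.

2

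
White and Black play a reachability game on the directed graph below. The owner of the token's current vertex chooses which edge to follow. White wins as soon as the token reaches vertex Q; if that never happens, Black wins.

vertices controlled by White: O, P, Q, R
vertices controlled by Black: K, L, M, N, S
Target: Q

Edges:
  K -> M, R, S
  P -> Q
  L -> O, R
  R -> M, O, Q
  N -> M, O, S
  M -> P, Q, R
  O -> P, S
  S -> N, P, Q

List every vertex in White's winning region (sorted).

L, M, O, P, Q, R

A0 = {Q}
A1: add {P, R} — P (White) has P→Q; R (White) has R→Q.
A2: add {M, O} — M (Black): all of {P, Q, R} already in; O (White) has O→P.
A3: add {L} — L (Black): all of {O, R} already in.
A4 = A3; e.g. K (Black) can still go to S. Fixed point.
White's winning region = {L, M, O, P, Q, R}.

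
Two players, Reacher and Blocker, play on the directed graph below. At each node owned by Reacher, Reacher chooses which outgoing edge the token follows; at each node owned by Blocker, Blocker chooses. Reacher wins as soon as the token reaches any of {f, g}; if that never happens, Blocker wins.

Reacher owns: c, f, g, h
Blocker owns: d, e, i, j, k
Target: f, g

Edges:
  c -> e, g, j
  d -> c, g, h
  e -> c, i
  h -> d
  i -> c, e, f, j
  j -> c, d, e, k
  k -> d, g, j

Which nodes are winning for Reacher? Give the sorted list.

c, f, g

A0 = {f, g}
A1: add {c} — c (Reacher) has c→g.
A2 = A1; e.g. d (Blocker) can still go to h. Fixed point.
Reacher's winning region = {c, f, g}.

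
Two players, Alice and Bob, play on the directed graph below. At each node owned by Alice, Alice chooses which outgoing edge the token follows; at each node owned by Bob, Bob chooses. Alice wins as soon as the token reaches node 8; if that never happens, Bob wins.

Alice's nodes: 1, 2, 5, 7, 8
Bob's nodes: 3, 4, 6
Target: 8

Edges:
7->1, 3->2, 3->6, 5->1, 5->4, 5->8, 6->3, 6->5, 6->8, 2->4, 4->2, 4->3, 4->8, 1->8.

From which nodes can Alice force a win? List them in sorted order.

1, 5, 7, 8

A0 = {8}
A1: add {1, 5} — 1 (Alice) has 1→8; 5 (Alice) has 5→8.
A2: add {7} — 7 (Alice) has 7→1.
A3 = A2; e.g. 2 (Alice) has no edge into A2. Fixed point.
Alice's winning region = {1, 5, 7, 8}.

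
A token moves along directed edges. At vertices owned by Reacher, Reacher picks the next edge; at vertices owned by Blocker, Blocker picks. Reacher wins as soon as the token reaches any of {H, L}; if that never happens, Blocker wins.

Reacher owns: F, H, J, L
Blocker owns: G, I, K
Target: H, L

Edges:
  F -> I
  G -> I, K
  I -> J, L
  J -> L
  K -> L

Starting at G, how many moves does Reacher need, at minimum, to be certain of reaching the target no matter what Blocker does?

A0 = {H, L}
A1: add {J, K} — J (Reacher) has J→L; K (Blocker): all of {L} already in.
A2: add {I} — I (Blocker): all of {J, L} already in.
A3: add {F, G} — F (Reacher) has F→I; G (Blocker): all of {I, K} already in.
A3 = all vertices. Fixed point.
G enters the attractor at level 3, so Reacher can force the target in 3 moves from there.

3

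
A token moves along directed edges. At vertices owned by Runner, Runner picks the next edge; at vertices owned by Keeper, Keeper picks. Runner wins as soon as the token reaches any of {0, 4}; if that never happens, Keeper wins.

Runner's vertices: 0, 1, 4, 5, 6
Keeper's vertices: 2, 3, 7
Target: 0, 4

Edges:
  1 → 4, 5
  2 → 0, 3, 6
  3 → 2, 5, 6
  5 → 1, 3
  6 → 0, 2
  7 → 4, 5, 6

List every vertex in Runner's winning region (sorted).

A0 = {0, 4}
A1: add {1, 6} — 1 (Runner) has 1→4; 6 (Runner) has 6→0.
A2: add {5} — 5 (Runner) has 5→1.
A3: add {7} — 7 (Keeper): all of {4, 5, 6} already in.
A4 = A3; e.g. 2 (Keeper) can still go to 3. Fixed point.
Runner's winning region = {0, 1, 4, 5, 6, 7}.

0, 1, 4, 5, 6, 7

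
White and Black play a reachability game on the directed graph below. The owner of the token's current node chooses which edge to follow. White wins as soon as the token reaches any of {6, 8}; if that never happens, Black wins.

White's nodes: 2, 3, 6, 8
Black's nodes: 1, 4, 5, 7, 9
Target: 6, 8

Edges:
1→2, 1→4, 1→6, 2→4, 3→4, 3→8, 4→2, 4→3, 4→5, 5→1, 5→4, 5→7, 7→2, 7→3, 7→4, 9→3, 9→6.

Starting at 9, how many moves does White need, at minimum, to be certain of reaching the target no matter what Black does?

2

A0 = {6, 8}
A1: add {3} — 3 (White) has 3→8.
A2: add {9} — 9 (Black): all of {3, 6} already in.
A3 = A2; e.g. 1 (Black) can still go to 2. Fixed point.
9 enters the attractor at level 2, so White can force the target in 2 moves from there.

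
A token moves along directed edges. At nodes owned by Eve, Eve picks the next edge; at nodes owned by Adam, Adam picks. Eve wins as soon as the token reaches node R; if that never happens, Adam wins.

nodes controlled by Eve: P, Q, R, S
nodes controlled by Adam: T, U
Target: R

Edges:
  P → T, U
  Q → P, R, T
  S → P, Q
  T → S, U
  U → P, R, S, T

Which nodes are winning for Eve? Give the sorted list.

A0 = {R}
A1: add {Q} — Q (Eve) has Q→R.
A2: add {S} — S (Eve) has S→Q.
A3 = A2; e.g. P (Eve) has no edge into A2. Fixed point.
Eve's winning region = {Q, R, S}.

Q, R, S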